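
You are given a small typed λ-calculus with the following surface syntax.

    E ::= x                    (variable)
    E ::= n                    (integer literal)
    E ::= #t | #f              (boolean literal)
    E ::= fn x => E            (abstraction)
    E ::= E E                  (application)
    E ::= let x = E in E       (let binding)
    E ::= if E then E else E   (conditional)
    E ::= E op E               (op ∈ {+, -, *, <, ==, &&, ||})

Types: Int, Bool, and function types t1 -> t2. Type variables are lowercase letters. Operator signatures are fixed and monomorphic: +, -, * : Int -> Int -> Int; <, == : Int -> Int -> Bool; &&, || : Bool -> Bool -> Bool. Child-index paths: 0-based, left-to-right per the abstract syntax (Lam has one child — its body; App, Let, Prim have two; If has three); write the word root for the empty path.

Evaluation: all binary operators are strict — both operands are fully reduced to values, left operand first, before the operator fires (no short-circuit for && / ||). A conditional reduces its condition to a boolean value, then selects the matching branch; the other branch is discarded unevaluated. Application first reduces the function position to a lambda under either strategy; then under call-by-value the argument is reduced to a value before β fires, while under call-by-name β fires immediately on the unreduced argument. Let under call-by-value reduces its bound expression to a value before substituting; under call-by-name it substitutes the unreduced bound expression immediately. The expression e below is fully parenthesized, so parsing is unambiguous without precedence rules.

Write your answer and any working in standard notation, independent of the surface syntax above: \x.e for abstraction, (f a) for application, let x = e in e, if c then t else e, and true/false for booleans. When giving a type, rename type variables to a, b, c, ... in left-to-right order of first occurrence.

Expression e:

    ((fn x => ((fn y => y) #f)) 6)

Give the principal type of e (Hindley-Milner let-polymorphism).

Answer: Bool

Derivation:
y : b
\y._ : b -> b
  unify b -> b ~ Bool -> c
  unify b ~ Bool
  unify Bool ~ c
_ _ : Bool
\x._ : a -> Bool
  unify a -> Bool ~ Int -> d
  unify a ~ Int
  unify Bool ~ d
_ _ : Bool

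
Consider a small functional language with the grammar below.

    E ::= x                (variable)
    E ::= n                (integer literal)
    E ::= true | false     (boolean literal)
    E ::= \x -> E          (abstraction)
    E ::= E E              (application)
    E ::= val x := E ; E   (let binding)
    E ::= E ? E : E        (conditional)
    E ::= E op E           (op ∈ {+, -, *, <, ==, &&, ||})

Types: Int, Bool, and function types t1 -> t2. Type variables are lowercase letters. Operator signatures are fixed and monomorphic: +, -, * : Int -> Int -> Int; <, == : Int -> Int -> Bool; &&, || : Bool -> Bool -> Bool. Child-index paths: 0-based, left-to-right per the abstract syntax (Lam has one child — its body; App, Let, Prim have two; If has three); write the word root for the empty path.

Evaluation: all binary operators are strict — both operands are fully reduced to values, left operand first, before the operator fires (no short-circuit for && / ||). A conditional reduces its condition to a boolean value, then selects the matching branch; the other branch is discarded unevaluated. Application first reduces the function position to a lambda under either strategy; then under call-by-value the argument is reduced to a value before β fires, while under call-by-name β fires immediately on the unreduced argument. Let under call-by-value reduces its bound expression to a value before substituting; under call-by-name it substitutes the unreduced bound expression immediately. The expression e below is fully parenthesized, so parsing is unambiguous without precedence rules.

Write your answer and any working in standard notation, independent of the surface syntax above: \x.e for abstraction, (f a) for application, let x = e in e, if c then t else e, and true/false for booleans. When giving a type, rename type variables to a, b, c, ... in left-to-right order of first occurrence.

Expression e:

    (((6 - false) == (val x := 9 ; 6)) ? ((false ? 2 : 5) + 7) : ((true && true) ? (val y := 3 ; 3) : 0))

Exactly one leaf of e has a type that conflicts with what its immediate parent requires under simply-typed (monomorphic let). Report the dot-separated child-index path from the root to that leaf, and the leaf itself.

Derivation:
  unify Int ~ Int
  unify Bool ~ Int
  FAIL: mismatch Bool ~ Int

Answer: 0.0.1 : false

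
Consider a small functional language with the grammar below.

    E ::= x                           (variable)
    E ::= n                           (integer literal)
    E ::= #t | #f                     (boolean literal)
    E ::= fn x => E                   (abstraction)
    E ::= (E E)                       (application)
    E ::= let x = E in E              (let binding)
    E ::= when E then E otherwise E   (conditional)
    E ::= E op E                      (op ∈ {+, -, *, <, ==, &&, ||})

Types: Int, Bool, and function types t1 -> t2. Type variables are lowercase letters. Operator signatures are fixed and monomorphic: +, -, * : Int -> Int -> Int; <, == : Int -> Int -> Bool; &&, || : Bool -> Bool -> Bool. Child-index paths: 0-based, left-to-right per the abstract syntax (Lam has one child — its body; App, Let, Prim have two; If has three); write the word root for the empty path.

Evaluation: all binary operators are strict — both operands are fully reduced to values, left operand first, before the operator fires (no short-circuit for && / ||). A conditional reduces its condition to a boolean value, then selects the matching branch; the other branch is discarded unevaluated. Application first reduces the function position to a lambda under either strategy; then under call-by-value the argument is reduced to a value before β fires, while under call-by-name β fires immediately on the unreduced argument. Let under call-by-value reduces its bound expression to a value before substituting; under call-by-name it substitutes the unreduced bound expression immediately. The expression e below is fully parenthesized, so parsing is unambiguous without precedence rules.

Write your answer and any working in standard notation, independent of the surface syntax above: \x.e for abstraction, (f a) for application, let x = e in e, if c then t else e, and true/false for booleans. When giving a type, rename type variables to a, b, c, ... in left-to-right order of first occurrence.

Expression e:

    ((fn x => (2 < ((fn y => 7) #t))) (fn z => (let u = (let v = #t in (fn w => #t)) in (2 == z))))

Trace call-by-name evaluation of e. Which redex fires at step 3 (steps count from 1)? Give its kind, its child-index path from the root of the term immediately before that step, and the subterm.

Answer: delta at root : (2 < 7)

Working:
step 0: ((\x.(2 < ((\y.7) true))) (\z.(let u = (let v = true in (\w.true)) in (2 == z))))
step 1: [beta@root] (2 < ((\y.7) true))
step 2: [beta@1] (2 < 7)
step 3: [delta@root] true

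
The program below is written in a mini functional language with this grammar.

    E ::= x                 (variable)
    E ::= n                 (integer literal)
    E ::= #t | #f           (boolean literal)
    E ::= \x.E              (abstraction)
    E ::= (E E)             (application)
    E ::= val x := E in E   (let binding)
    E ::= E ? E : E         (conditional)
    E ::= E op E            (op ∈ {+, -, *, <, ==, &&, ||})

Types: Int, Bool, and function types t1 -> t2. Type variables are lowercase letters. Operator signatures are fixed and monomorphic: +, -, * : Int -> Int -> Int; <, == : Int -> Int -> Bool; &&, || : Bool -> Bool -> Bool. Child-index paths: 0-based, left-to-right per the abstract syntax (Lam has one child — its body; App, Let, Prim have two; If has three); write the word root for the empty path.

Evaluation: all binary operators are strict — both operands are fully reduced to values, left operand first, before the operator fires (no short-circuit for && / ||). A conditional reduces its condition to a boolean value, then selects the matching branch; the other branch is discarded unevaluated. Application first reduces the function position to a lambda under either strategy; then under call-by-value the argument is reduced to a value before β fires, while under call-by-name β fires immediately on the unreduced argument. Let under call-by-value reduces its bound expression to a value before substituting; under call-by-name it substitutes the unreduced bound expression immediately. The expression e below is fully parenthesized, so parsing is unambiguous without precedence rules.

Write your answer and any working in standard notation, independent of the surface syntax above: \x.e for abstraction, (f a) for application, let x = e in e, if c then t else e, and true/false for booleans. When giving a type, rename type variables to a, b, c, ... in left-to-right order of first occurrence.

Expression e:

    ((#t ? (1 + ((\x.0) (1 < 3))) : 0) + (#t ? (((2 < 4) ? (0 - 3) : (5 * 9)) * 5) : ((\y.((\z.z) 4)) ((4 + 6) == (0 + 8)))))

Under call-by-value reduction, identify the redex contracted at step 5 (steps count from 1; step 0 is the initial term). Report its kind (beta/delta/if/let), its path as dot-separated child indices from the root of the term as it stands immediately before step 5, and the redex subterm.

Trace:
step 0: ((if true then (1 + ((\x.0) (1 < 3))) else 0) + (if true then ((if (2 < 4) then (0 - 3) else (5 * 9)) * 5) else ((\y.((\z.z) 4)) ((4 + 6) == (0 + 8)))))
step 1: [if@0] ((1 + ((\x.0) (1 < 3))) + (if true then ((if (2 < 4) then (0 - 3) else (5 * 9)) * 5) else ((\y.((\z.z) 4)) ((4 + 6) == (0 + 8)))))
step 2: [delta@0.1.1] ((1 + ((\x.0) true)) + (if true then ((if (2 < 4) then (0 - 3) else (5 * 9)) * 5) else ((\y.((\z.z) 4)) ((4 + 6) == (0 + 8)))))
step 3: [beta@0.1] ((1 + 0) + (if true then ((if (2 < 4) then (0 - 3) else (5 * 9)) * 5) else ((\y.((\z.z) 4)) ((4 + 6) == (0 + 8)))))
step 4: [delta@0] (1 + (if true then ((if (2 < 4) then (0 - 3) else (5 * 9)) * 5) else ((\y.((\z.z) 4)) ((4 + 6) == (0 + 8)))))
step 5: [if@1] (1 + ((if (2 < 4) then (0 - 3) else (5 * 9)) * 5))

Answer: if at 1 : (if true then ((if (2 < 4) then (0 - 3) else (5 * 9)) * 5) else ((\y.((\z.z) 4)) ((4 + 6) == (0 + 8))))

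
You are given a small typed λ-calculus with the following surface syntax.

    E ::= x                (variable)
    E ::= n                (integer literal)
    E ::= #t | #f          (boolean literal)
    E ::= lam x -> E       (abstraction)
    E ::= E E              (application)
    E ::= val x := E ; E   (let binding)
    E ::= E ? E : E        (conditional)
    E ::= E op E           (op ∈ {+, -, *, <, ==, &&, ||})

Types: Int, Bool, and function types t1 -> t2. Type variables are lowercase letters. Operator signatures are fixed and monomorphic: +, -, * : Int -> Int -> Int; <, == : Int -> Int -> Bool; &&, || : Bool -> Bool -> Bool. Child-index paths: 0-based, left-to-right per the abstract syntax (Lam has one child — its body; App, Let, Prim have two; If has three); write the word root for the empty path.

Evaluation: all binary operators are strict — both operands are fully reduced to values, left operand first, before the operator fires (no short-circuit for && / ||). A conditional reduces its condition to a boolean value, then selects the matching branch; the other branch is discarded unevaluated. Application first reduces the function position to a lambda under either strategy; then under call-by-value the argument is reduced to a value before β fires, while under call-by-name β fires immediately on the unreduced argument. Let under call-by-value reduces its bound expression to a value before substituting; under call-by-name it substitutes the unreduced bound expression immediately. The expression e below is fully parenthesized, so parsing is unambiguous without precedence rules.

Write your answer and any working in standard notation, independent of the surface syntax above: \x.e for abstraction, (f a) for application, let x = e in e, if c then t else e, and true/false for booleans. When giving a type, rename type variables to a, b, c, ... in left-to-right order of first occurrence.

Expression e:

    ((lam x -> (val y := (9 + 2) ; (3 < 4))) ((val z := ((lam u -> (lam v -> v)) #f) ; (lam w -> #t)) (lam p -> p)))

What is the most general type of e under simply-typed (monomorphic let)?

Trace:
  unify Int ~ Int
  unify Int ~ Int
let y : Int
  unify Int ~ Int
  unify Int ~ Int
\x._ : a -> Bool
v : c
\v._ : c -> c
\u._ : b -> c -> c
  unify b -> c -> c ~ Bool -> d
  unify b ~ Bool
  unify c -> c ~ d
_ _ : c -> c
let z : c -> c
\w._ : e -> Bool
p : f
\p._ : f -> f
  unify e -> Bool ~ (f -> f) -> g
  unify e ~ f -> f
  unify Bool ~ g
_ _ : Bool
  unify a -> Bool ~ Bool -> h
  unify a ~ Bool
  unify Bool ~ h
_ _ : Bool

Answer: Bool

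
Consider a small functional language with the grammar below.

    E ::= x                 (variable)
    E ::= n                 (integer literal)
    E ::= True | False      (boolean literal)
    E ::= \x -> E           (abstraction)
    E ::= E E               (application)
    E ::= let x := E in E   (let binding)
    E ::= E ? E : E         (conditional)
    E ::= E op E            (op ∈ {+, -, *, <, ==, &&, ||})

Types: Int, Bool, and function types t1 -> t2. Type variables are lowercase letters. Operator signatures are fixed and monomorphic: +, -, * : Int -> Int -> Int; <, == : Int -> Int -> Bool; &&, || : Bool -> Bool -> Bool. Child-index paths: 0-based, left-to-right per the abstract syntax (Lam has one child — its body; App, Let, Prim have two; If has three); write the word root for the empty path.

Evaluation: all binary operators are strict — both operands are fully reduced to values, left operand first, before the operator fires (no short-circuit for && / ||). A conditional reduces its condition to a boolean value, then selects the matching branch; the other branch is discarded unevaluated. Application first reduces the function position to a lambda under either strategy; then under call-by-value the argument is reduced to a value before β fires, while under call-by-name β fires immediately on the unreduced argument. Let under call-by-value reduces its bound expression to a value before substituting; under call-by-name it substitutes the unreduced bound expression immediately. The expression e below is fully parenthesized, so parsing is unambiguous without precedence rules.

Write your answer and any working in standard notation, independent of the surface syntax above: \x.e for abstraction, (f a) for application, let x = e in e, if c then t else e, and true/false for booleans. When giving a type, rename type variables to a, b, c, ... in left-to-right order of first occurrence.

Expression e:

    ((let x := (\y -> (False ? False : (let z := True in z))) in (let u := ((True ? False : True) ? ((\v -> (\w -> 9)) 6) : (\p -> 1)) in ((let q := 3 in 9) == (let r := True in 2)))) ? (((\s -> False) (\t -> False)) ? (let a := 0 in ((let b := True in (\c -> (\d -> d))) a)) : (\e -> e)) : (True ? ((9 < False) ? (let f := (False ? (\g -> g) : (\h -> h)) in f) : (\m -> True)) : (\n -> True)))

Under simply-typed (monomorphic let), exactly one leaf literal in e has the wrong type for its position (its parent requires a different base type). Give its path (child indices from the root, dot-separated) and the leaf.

Answer: 2.1.0.1 : false

Derivation:
  unify Bool ~ Bool
let z : Bool
z : Bool
  unify Bool ~ Bool
\y._ : a -> Bool
let x : a -> Bool
  unify Bool ~ Bool
  unify Bool ~ Bool
  unify Bool ~ Bool
\w._ : c -> Int
\v._ : b -> c -> Int
  unify b -> c -> Int ~ Int -> d
  unify b ~ Int
  unify c -> Int ~ d
_ _ : c -> Int
\p._ : e -> Int
  unify c -> Int ~ e -> Int
  unify c ~ e
  unify Int ~ Int
let u : e -> Int
let q : Int
  unify Int ~ Int
let r : Bool
  unify Int ~ Int
  unify Bool ~ Bool
\s._ : f -> Bool
\t._ : g -> Bool
  unify f -> Bool ~ (g -> Bool) -> h
  unify f ~ g -> Bool
  unify Bool ~ h
_ _ : Bool
  unify Bool ~ Bool
let a : Int
let b : Bool
d : j
\d._ : j -> j
\c._ : i -> j -> j
a : Int
  unify i -> j -> j ~ Int -> k
  unify i ~ Int
  unify j -> j ~ k
_ _ : j -> j
e : l
\e._ : l -> l
  unify j -> j ~ l -> l
  unify j ~ l
  unify l ~ l
  unify Bool ~ Bool
  unify Int ~ Int
  unify Bool ~ Int
  FAIL: mismatch Bool ~ Int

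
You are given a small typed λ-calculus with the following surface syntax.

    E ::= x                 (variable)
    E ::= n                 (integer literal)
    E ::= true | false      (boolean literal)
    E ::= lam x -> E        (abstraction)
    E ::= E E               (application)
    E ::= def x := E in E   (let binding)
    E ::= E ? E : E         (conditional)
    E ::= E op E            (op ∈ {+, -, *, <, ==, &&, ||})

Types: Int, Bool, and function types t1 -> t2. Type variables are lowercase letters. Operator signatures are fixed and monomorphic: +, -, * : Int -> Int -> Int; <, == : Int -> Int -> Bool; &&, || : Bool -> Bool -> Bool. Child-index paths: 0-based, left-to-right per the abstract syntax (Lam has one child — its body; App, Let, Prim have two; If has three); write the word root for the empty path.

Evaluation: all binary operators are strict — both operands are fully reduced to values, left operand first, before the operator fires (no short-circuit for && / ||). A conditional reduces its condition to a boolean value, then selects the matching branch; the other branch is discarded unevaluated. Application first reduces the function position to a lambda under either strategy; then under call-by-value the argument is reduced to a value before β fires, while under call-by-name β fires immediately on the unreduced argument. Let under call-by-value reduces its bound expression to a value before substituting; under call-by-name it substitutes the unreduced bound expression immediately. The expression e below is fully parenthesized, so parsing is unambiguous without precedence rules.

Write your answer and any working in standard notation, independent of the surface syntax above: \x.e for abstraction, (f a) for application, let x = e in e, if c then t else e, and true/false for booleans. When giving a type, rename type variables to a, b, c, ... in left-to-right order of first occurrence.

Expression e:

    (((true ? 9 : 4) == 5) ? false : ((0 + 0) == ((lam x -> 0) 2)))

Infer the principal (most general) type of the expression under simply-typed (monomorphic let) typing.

Answer: Bool

Working:
  unify Bool ~ Bool
  unify Int ~ Int
  unify Int ~ Int
  unify Int ~ Int
  unify Bool ~ Bool
  unify Int ~ Int
  unify Int ~ Int
  unify Int ~ Int
\x._ : a -> Int
  unify a -> Int ~ Int -> b
  unify a ~ Int
  unify Int ~ b
_ _ : Int
  unify Int ~ Int
  unify Bool ~ Bool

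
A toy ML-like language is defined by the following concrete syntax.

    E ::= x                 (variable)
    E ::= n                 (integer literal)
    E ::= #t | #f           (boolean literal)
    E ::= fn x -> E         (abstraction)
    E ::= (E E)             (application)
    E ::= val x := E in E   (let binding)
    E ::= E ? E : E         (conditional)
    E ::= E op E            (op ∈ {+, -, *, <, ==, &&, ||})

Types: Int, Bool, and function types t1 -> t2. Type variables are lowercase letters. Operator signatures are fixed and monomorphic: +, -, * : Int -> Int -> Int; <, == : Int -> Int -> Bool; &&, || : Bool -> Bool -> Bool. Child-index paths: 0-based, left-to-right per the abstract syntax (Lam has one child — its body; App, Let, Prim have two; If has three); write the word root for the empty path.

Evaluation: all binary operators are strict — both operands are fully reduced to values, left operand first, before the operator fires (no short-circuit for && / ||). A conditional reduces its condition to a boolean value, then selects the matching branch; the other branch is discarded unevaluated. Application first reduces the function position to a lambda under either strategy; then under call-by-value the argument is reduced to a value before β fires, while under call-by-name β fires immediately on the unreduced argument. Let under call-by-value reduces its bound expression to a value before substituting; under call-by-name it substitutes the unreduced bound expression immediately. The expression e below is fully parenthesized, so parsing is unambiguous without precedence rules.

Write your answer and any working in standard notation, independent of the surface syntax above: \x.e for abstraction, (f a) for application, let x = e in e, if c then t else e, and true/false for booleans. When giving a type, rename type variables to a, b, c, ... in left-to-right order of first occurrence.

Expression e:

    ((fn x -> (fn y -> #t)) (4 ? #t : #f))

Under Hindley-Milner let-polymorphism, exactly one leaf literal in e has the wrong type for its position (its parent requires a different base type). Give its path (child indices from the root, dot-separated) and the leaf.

Working:
\y._ : b -> Bool
\x._ : a -> b -> Bool
  unify Int ~ Bool
  FAIL: mismatch Int ~ Bool

Answer: 1.0 : 4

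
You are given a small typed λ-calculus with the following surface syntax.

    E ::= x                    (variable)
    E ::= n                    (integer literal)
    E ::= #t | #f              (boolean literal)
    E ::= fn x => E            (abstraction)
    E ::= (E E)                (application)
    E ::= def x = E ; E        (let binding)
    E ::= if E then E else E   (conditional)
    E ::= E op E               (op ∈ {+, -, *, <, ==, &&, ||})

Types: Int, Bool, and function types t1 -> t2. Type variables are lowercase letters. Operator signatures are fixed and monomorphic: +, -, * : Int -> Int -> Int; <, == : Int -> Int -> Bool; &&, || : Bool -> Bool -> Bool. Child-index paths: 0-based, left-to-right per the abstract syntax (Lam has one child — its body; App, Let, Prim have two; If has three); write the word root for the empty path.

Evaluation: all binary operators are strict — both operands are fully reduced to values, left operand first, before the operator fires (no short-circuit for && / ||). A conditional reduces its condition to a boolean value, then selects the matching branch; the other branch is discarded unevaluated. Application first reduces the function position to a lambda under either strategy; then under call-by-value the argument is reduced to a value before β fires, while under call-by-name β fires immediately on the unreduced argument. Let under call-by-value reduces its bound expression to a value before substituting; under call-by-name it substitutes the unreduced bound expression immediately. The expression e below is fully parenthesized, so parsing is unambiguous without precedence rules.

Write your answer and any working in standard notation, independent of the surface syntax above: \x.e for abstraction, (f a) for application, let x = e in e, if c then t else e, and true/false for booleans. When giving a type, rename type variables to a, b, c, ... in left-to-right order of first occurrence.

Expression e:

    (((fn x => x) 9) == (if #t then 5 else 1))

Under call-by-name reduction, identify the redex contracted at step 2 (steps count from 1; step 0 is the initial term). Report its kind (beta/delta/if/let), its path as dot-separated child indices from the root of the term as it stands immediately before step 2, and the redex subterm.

Derivation:
step 0: (((\x.x) 9) == (if true then 5 else 1))
step 1: [beta@0] (9 == (if true then 5 else 1))
step 2: [if@1] (9 == 5)

Answer: if at 1 : (if true then 5 else 1)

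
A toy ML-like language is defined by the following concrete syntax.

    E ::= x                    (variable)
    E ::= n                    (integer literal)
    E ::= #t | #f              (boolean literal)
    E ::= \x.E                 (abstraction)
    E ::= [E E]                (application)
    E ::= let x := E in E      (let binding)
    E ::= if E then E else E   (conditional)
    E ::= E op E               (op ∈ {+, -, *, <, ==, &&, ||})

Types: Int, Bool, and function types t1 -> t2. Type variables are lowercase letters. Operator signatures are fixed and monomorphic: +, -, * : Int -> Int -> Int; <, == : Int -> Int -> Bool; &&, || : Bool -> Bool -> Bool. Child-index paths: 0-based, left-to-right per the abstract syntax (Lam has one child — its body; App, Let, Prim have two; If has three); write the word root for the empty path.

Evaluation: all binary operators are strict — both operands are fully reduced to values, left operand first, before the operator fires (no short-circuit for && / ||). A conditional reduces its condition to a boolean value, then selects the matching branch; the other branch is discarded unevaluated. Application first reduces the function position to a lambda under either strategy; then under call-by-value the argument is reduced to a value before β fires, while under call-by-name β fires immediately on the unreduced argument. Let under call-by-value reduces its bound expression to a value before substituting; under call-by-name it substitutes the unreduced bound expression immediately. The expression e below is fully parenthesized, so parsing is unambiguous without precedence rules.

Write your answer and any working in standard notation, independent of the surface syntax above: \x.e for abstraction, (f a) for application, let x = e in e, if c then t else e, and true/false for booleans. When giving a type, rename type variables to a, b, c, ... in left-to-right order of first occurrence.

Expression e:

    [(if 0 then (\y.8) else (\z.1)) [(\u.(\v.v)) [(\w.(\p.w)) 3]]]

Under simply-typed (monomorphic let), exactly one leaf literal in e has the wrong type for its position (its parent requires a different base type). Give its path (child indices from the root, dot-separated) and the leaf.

Answer: 0.0 : 0

Working:
  unify Int ~ Bool
  FAIL: mismatch Int ~ Bool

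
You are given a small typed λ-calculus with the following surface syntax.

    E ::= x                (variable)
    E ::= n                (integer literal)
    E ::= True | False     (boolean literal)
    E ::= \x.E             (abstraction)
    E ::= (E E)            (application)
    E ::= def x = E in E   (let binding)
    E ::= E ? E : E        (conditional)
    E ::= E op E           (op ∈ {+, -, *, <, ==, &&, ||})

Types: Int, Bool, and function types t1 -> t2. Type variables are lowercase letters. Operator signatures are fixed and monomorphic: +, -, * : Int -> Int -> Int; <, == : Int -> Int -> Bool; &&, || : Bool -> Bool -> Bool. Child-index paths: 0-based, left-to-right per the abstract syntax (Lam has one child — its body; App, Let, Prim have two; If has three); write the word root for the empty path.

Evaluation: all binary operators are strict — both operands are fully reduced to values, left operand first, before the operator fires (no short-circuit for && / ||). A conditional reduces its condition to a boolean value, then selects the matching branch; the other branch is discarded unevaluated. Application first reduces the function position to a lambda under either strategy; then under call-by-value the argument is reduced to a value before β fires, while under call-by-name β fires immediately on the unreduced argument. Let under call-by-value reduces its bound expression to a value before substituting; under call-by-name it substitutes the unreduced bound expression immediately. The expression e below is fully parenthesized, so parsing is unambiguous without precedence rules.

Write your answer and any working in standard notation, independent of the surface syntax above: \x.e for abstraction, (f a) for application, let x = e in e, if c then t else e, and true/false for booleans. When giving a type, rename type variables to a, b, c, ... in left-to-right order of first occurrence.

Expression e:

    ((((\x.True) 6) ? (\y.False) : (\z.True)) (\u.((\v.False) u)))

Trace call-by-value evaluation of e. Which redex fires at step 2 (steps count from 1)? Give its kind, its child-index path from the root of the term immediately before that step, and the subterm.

Answer: if at 0 : (if true then (\y.false) else (\z.true))

Derivation:
step 0: ((if ((\x.true) 6) then (\y.false) else (\z.true)) (\u.((\v.false) u)))
step 1: [beta@0.0] ((if true then (\y.false) else (\z.true)) (\u.((\v.false) u)))
step 2: [if@0] ((\y.false) (\u.((\v.false) u)))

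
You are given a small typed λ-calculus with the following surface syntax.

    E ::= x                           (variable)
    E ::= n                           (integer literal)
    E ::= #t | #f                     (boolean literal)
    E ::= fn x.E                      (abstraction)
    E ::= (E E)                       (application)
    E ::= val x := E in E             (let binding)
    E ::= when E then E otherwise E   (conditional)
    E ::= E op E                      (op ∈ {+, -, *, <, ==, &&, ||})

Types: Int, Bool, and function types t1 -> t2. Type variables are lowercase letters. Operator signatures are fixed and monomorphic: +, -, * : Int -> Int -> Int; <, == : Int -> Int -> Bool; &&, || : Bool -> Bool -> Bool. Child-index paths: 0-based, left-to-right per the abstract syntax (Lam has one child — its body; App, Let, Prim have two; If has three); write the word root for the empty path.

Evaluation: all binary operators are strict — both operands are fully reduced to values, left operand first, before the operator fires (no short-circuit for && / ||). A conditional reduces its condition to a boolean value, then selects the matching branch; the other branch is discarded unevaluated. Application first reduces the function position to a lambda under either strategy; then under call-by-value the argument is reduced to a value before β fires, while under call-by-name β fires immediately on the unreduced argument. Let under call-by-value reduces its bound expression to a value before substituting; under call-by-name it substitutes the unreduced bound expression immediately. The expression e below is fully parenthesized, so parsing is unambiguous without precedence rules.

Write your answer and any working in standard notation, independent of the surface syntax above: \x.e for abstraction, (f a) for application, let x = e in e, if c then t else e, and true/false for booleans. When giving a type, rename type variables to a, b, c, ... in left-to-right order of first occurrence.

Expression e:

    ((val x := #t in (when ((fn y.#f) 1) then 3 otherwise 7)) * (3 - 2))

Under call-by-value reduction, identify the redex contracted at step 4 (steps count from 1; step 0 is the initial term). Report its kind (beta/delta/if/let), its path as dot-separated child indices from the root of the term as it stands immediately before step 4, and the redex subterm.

Answer: delta at 1 : (3 - 2)

Trace:
step 0: ((let x = true in (if ((\y.false) 1) then 3 else 7)) * (3 - 2))
step 1: [let@0] ((if ((\y.false) 1) then 3 else 7) * (3 - 2))
step 2: [beta@0.0] ((if false then 3 else 7) * (3 - 2))
step 3: [if@0] (7 * (3 - 2))
step 4: [delta@1] (7 * 1)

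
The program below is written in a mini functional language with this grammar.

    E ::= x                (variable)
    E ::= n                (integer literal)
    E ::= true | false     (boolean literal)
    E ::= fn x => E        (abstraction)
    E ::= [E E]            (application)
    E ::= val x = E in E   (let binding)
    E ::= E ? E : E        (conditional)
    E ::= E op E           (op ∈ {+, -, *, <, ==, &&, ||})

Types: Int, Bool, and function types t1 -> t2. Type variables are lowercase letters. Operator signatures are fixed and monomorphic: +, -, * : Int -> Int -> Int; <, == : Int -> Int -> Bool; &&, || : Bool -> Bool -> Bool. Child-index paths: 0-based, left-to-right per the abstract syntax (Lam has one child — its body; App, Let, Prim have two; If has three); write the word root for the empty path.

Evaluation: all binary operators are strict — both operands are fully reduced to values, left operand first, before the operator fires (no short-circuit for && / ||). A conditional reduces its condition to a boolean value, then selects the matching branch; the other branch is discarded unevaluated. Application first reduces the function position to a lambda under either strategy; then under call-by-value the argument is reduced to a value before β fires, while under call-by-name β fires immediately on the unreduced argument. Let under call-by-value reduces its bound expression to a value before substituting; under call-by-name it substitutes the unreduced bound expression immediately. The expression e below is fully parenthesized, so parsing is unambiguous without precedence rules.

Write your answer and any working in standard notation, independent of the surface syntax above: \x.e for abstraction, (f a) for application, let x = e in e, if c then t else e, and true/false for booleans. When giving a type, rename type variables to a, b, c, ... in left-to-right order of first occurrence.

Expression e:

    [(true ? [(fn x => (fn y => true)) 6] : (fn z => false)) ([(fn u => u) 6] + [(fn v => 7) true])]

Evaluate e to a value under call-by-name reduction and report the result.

Answer: true

Derivation:
step 0: ((if true then ((\x.(\y.true)) 6) else (\z.false)) (((\u.u) 6) + ((\v.7) true)))
step 1: [if@0] (((\x.(\y.true)) 6) (((\u.u) 6) + ((\v.7) true)))
step 2: [beta@0] ((\y.true) (((\u.u) 6) + ((\v.7) true)))
step 3: [beta@root] true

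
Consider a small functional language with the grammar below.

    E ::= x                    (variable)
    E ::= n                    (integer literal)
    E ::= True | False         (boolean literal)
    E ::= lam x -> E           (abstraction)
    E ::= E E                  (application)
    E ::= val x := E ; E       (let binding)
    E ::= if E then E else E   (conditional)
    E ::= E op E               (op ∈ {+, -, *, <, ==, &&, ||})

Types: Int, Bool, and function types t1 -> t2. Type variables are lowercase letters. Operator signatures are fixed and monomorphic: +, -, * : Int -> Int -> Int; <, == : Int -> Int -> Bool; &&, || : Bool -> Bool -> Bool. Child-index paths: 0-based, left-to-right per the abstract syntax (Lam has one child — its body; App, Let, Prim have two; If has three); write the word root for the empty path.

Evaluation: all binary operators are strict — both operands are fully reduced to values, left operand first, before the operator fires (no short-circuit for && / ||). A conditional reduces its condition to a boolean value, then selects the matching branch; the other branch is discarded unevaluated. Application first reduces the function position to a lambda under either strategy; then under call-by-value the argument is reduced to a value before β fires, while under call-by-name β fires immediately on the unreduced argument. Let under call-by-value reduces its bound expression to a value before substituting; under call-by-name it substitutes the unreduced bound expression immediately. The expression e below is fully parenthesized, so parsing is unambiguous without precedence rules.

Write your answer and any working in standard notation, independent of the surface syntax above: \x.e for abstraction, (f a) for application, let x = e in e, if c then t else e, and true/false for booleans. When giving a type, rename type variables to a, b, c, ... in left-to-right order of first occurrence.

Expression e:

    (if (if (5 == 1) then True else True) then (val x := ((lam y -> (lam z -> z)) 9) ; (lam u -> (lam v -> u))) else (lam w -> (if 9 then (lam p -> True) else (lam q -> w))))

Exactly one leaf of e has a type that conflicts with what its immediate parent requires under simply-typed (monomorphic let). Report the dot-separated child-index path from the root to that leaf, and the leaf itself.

Answer: 2.0.0 : 9

Working:
  unify Int ~ Int
  unify Int ~ Int
  unify Bool ~ Bool
  unify Bool ~ Bool
  unify Bool ~ Bool
z : b
\z._ : b -> b
\y._ : a -> b -> b
  unify a -> b -> b ~ Int -> c
  unify a ~ Int
  unify b -> b ~ c
_ _ : b -> b
let x : b -> b
u : d
\v._ : e -> d
\u._ : d -> e -> d
  unify Int ~ Bool
  FAIL: mismatch Int ~ Bool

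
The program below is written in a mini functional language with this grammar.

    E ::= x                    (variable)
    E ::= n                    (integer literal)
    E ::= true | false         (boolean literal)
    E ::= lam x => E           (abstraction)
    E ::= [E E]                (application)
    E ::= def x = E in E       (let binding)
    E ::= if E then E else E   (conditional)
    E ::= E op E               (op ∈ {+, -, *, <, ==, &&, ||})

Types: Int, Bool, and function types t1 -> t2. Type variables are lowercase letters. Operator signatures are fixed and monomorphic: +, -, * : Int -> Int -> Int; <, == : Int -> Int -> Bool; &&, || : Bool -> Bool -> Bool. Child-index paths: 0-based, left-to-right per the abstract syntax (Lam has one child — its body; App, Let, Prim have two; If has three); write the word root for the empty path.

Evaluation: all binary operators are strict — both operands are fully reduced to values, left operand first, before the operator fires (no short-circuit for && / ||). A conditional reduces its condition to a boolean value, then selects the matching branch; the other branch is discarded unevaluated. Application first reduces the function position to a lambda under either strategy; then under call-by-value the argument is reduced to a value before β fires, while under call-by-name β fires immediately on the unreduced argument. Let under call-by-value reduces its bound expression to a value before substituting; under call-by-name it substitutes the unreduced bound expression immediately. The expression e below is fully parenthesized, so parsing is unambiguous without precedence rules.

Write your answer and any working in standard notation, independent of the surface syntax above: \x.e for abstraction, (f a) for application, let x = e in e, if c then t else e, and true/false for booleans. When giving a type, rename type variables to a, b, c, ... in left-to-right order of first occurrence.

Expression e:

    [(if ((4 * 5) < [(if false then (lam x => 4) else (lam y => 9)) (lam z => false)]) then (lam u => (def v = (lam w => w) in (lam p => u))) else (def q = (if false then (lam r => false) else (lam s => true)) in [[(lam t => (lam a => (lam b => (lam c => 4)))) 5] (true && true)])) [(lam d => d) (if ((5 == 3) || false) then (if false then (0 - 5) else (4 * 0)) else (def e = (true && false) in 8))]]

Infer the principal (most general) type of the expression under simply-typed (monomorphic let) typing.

Answer: a -> Int

Derivation:
  unify Int ~ Int
  unify Int ~ Int
  unify Int ~ Int
  unify Bool ~ Bool
\x._ : a -> Int
\y._ : b -> Int
  unify a -> Int ~ b -> Int
  unify a ~ b
  unify Int ~ Int
\z._ : c -> Bool
  unify b -> Int ~ (c -> Bool) -> d
  unify b ~ c -> Bool
  unify Int ~ d
_ _ : Int
  unify Int ~ Int
  unify Bool ~ Bool
w : f
\w._ : f -> f
let v : f -> f
u : e
\p._ : g -> e
\u._ : e -> g -> e
  unify Bool ~ Bool
\r._ : h -> Bool
\s._ : i -> Bool
  unify h -> Bool ~ i -> Bool
  unify h ~ i
  unify Bool ~ Bool
let q : i -> Bool
\c._ : m -> Int
\b._ : l -> m -> Int
\a._ : k -> l -> m -> Int
\t._ : j -> k -> l -> m -> Int
  unify j -> k -> l -> m -> Int ~ Int -> n
  unify j ~ Int
  unify k -> l -> m -> Int ~ n
_ _ : k -> l -> m -> Int
  unify Bool ~ Bool
  unify Bool ~ Bool
  unify k -> l -> m -> Int ~ Bool -> o
  unify k ~ Bool
  unify l -> m -> Int ~ o
_ _ : l -> m -> Int
  unify e -> g -> e ~ l -> m -> Int
  unify e ~ l
  unify g -> l ~ m -> Int
  unify g ~ m
  unify l ~ Int
d : p
\d._ : p -> p
  unify Int ~ Int
  unify Int ~ Int
  unify Bool ~ Bool
  unify Bool ~ Bool
  unify Bool ~ Bool
  unify Bool ~ Bool
  unify Int ~ Int
  unify Int ~ Int
  unify Int ~ Int
  unify Int ~ Int
  unify Int ~ Int
  unify Bool ~ Bool
  unify Bool ~ Bool
let e : Bool
  unify Int ~ Int
  unify p -> p ~ Int -> q
  unify p ~ Int
  unify Int ~ q
_ _ : Int
  unify Int -> m -> Int ~ Int -> r
  unify Int ~ Int
  unify m -> Int ~ r
_ _ : m -> Int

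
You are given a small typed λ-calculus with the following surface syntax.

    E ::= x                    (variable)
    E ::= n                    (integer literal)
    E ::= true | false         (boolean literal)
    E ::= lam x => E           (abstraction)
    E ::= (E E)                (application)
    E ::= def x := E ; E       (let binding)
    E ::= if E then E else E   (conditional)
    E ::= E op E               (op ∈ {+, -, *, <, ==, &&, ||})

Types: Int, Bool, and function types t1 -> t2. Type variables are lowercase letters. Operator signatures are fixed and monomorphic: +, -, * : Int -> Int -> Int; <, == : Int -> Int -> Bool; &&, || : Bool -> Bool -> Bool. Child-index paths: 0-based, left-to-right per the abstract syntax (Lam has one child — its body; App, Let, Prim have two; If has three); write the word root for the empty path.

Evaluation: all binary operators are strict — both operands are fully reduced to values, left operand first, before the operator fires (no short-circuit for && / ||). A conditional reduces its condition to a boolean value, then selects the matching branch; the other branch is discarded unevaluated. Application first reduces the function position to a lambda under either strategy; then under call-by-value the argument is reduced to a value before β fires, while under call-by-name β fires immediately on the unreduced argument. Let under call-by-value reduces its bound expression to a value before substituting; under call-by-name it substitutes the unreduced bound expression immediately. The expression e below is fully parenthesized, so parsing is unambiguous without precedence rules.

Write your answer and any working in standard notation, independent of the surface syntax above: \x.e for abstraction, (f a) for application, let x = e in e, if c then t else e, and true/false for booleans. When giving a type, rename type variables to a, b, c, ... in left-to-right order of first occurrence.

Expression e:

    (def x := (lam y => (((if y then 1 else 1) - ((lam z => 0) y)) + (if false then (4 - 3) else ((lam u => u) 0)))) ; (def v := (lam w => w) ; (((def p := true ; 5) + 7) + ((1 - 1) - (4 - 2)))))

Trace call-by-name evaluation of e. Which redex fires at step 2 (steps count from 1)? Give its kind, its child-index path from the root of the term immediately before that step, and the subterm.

Working:
step 0: (let x = (\y.(((if y then 1 else 1) - ((\z.0) y)) + (if false then (4 - 3) else ((\u.u) 0)))) in (let v = (\w.w) in (((let p = true in 5) + 7) + ((1 - 1) - (4 - 2)))))
step 1: [let@root] (let v = (\w.w) in (((let p = true in 5) + 7) + ((1 - 1) - (4 - 2))))
step 2: [let@root] (((let p = true in 5) + 7) + ((1 - 1) - (4 - 2)))

Answer: let at root : (let v = (\w.w) in (((let p = true in 5) + 7) + ((1 - 1) - (4 - 2))))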